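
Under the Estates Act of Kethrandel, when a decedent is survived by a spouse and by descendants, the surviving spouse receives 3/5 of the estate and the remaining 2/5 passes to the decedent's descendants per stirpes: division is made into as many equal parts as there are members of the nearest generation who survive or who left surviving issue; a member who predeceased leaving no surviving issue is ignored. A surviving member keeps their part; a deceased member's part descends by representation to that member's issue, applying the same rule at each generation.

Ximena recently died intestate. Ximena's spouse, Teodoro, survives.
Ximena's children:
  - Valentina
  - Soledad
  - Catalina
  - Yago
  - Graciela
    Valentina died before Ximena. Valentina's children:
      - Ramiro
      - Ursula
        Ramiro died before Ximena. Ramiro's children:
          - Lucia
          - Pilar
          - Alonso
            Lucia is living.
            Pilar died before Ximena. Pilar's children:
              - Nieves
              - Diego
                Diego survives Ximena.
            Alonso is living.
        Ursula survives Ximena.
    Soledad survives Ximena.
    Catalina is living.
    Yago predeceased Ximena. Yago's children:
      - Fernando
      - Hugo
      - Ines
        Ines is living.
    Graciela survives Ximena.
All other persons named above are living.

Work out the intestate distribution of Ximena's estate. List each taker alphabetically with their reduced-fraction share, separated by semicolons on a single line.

Teodoro, as surviving spouse, takes 3/5.
The remaining 2/5 passes to Ximena's descendants per stirpes.
The 2/5 is divided into 5 equal shares of 2/25 among Valentina, Soledad, Catalina, Yago, Graciela.
Valentina predeceased; the 2/25 allotted to Valentina's branch passes to Valentina's issue by representation.
The 2/25 is divided into 2 equal shares of 1/25 among Ramiro, Ursula.
Ramiro predeceased; the 1/25 allotted to Ramiro's branch passes to Ramiro's issue by representation.
The 1/25 is divided into 3 equal shares of 1/75 among Lucia, Pilar, Alonso.
Lucia is living and takes 1/75.
Pilar predeceased; the 1/75 allotted to Pilar's branch passes to Pilar's issue by representation.
The 1/75 is divided into 2 equal shares of 1/150 among Nieves, Diego.
Nieves is living and takes 1/150.
Diego is living and takes 1/150.
Alonso is living and takes 1/75.
Ursula is living and takes 1/25.
Soledad is living and takes 2/25.
Catalina is living and takes 2/25.
Yago predeceased; the 2/25 allotted to Yago's branch passes to Yago's issue by representation.
The 2/25 is divided into 3 equal shares of 2/75 among Fernando, Hugo, Ines.
Fernando is living and takes 2/75.
Hugo is living and takes 2/75.
Ines is living and takes 2/75.
Graciela is living and takes 2/25.

Alonso 1/75; Catalina 2/25; Diego 1/150; Fernando 2/75; Graciela 2/25; Hugo 2/75; Ines 2/75; Lucia 1/75; Nieves 1/150; Soledad 2/25; Teodoro 3/5; Ursula 1/25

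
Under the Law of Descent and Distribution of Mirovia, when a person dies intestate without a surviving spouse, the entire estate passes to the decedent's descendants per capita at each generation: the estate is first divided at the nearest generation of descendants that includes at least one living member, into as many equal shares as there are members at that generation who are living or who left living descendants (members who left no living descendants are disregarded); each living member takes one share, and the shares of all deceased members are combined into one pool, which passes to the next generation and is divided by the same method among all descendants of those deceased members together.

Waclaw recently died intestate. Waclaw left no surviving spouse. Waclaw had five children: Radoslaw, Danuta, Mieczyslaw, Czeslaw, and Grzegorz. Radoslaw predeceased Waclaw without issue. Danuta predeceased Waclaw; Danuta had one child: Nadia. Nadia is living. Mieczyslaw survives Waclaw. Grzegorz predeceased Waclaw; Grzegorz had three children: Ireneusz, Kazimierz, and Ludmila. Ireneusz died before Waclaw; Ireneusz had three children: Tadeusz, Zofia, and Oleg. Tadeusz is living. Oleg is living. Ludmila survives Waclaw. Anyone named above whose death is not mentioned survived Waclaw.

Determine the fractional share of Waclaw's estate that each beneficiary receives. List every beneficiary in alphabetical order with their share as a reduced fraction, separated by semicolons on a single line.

There is no surviving spouse, so the entire estate passes to Waclaw's descendants per capita at each generation.
At generation 1 (Danuta, Mieczyslaw, Czeslaw, Grzegorz) there are 4 shares of (1)/4 = 1/4 each.
Living: Mieczyslaw and Czeslaw — each takes 1/4.
Deceased: Danuta and Grzegorz. Their combined 1/2 is pooled and carried to generation 2.
At generation 2 (Nadia, Ireneusz, Kazimierz, Ludmila) there are 4 shares of (1/2)/4 = 1/8 each.
Living: Nadia, Kazimierz, and Ludmila — each takes 1/8.
Deceased: Ireneusz. That 1/8 share is carried to generation 3.
At generation 3 (Tadeusz, Zofia, Oleg) there are 3 shares of (1/8)/3 = 1/24 each.
Living: Tadeusz, Zofia, and Oleg — each takes 1/24.

Czeslaw 1/4; Kazimierz 1/8; Ludmila 1/8; Mieczyslaw 1/4; Nadia 1/8; Oleg 1/24; Tadeusz 1/24; Zofia 1/24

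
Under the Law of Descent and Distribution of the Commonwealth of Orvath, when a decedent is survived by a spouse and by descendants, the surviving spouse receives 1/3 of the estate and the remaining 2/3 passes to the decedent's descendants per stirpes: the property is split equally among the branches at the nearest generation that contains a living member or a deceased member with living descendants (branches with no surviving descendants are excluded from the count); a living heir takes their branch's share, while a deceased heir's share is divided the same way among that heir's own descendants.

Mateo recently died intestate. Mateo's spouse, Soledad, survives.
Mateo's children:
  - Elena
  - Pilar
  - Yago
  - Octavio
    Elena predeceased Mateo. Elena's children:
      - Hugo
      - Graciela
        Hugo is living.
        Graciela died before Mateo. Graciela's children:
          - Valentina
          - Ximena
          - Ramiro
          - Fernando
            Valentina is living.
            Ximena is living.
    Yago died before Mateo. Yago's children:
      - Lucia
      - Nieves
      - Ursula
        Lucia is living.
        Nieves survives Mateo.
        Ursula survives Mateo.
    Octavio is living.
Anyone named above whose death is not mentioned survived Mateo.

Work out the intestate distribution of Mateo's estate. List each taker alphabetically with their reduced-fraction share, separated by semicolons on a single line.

Soledad, as surviving spouse, takes 1/3.
The remaining 2/3 passes to Mateo's descendants per stirpes.
The 2/3 is divided into 4 equal shares of 1/6 among Elena, Pilar, Yago, Octavio.
Elena predeceased; the 1/6 allotted to Elena's branch passes to Elena's issue by representation.
The 1/6 is divided into 2 equal shares of 1/12 among Hugo, Graciela.
Hugo is living and takes 1/12.
Graciela predeceased; the 1/12 allotted to Graciela's branch passes to Graciela's issue by representation.
The 1/12 is divided into 4 equal shares of 1/48 among Valentina, Ximena, Ramiro, Fernando.
Valentina is living and takes 1/48.
Ximena is living and takes 1/48.
Ramiro is living and takes 1/48.
Fernando is living and takes 1/48.
Pilar is living and takes 1/6.
Yago predeceased; the 1/6 allotted to Yago's branch passes to Yago's issue by representation.
The 1/6 is divided into 3 equal shares of 1/18 among Lucia, Nieves, Ursula.
Lucia is living and takes 1/18.
Nieves is living and takes 1/18.
Ursula is living and takes 1/18.
Octavio is living and takes 1/6.

Fernando 1/48; Hugo 1/12; Lucia 1/18; Nieves 1/18; Octavio 1/6; Pilar 1/6; Ramiro 1/48; Soledad 1/3; Ursula 1/18; Valentina 1/48; Ximena 1/48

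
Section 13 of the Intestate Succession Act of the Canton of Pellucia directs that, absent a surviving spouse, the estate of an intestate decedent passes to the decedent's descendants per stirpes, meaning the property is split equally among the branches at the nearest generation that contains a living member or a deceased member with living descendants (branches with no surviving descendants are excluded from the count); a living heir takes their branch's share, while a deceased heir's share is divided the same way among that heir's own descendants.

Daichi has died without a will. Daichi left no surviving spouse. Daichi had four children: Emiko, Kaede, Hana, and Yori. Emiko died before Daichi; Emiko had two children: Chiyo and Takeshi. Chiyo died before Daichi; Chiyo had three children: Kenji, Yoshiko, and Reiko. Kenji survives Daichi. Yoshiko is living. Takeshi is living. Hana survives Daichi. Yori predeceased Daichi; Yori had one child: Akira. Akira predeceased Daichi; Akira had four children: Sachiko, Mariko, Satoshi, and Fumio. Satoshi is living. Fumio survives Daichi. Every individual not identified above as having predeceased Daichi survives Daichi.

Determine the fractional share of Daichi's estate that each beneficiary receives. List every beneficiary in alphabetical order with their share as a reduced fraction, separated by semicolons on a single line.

There is no surviving spouse, so the entire estate passes to Daichi's descendants per stirpes.
The estate is divided into 4 equal shares of 1/4 among Emiko, Kaede, Hana, Yori.
Emiko predeceased; the 1/4 allotted to Emiko's branch passes to Emiko's issue by representation.
The 1/4 is divided into 2 equal shares of 1/8 among Chiyo, Takeshi.
Chiyo predeceased; the 1/8 allotted to Chiyo's branch passes to Chiyo's issue by representation.
The 1/8 is divided into 3 equal shares of 1/24 among Kenji, Yoshiko, Reiko.
Kenji is living and takes 1/24.
Yoshiko is living and takes 1/24.
Reiko is living and takes 1/24.
Takeshi is living and takes 1/8.
Kaede is living and takes 1/4.
Hana is living and takes 1/4.
Yori predeceased; the 1/4 allotted to Yori's branch passes to Yori's issue by representation.
Akira's line is the sole branch at this level, so the full 1/4 passes to Akira's issue by representation.
The 1/4 is divided into 4 equal shares of 1/16 among Sachiko, Mariko, Satoshi, Fumio.
Sachiko is living and takes 1/16.
Mariko is living and takes 1/16.
Satoshi is living and takes 1/16.
Fumio is living and takes 1/16.

Fumio 1/16; Hana 1/4; Kaede 1/4; Kenji 1/24; Mariko 1/16; Reiko 1/24; Sachiko 1/16; Satoshi 1/16; Takeshi 1/8; Yoshiko 1/24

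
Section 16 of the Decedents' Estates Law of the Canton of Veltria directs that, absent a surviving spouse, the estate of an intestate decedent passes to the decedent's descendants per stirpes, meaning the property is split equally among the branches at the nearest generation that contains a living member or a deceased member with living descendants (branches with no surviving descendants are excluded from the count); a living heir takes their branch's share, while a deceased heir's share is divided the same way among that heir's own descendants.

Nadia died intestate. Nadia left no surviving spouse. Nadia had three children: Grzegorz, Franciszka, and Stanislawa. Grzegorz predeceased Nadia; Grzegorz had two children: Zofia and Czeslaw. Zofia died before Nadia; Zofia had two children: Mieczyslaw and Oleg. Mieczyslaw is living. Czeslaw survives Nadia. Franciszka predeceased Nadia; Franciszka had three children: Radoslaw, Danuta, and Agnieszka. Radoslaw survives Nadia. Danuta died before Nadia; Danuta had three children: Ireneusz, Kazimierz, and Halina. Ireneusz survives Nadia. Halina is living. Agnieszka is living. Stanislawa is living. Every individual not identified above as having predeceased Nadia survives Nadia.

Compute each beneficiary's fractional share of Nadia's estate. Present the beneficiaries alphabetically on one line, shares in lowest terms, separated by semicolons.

There is no surviving spouse, so the entire estate passes to Nadia's descendants per stirpes.
The estate is divided into 3 equal shares of 1/3 among Grzegorz, Franciszka, Stanislawa.
Grzegorz predeceased; the 1/3 allotted to Grzegorz's branch passes to Grzegorz's issue by representation.
The 1/3 is divided into 2 equal shares of 1/6 among Zofia, Czeslaw.
Zofia predeceased; the 1/6 allotted to Zofia's branch passes to Zofia's issue by representation.
The 1/6 is divided into 2 equal shares of 1/12 among Mieczyslaw, Oleg.
Mieczyslaw is living and takes 1/12.
Oleg is living and takes 1/12.
Czeslaw is living and takes 1/6.
Franciszka predeceased; the 1/3 allotted to Franciszka's branch passes to Franciszka's issue by representation.
The 1/3 is divided into 3 equal shares of 1/9 among Radoslaw, Danuta, Agnieszka.
Radoslaw is living and takes 1/9.
Danuta predeceased; the 1/9 allotted to Danuta's branch passes to Danuta's issue by representation.
The 1/9 is divided into 3 equal shares of 1/27 among Ireneusz, Kazimierz, Halina.
Ireneusz is living and takes 1/27.
Kazimierz is living and takes 1/27.
Halina is living and takes 1/27.
Agnieszka is living and takes 1/9.
Stanislawa is living and takes 1/3.

Agnieszka 1/9; Czeslaw 1/6; Halina 1/27; Ireneusz 1/27; Kazimierz 1/27; Mieczyslaw 1/12; Oleg 1/12; Radoslaw 1/9; Stanislawa 1/3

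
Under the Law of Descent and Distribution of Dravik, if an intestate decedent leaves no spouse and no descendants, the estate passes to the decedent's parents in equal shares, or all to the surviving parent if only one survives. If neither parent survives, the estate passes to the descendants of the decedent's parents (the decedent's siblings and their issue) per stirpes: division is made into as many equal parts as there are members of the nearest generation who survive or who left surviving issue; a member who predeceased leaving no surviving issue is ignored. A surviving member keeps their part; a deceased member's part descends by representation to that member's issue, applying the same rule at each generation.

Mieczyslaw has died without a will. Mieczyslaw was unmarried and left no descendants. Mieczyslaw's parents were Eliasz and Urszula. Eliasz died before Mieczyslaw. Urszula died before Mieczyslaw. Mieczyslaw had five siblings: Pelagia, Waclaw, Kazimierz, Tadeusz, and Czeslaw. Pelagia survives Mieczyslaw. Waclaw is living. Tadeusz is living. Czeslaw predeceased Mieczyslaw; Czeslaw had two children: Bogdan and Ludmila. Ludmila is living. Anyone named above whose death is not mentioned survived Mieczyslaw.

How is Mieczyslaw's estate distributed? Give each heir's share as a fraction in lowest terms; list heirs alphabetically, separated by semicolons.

Bogdan 1/10; Kazimierz 1/5; Ludmila 1/10; Pelagia 1/5; Tadeusz 1/5; Waclaw 1/5

Neither parent survives and there are no descendants, so the estate passes to Mieczyslaw's siblings and their issue per stirpes.
The estate is divided into 5 equal shares of 1/5 among Pelagia, Waclaw, Kazimierz, Tadeusz, Czeslaw.
Pelagia is living and takes 1/5.
Waclaw is living and takes 1/5.
Kazimierz is living and takes 1/5.
Tadeusz is living and takes 1/5.
Czeslaw predeceased; the 1/5 allotted to Czeslaw's branch passes to Czeslaw's issue by representation.
The 1/5 is divided into 2 equal shares of 1/10 among Bogdan, Ludmila.
Bogdan is living and takes 1/10.
Ludmila is living and takes 1/10.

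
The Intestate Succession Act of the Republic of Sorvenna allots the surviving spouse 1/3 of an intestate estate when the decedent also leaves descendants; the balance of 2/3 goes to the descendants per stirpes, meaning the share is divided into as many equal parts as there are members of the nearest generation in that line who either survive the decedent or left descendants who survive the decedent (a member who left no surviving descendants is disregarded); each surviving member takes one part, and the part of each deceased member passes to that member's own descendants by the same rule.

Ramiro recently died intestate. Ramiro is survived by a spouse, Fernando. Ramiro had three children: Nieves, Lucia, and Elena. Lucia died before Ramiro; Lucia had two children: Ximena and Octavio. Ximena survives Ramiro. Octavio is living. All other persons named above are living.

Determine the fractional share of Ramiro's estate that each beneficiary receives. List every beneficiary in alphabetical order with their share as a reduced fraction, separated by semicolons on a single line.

Elena 2/9; Fernando 1/3; Nieves 2/9; Octavio 1/9; Ximena 1/9

Fernando, as surviving spouse, takes 1/3.
The remaining 2/3 passes to Ramiro's descendants per stirpes.
The 2/3 is divided into 3 equal shares of 2/9 among Nieves, Lucia, Elena.
Nieves is living and takes 2/9.
Lucia predeceased; the 2/9 allotted to Lucia's branch passes to Lucia's issue by representation.
The 2/9 is divided into 2 equal shares of 1/9 among Ximena, Octavio.
Ximena is living and takes 1/9.
Octavio is living and takes 1/9.
Elena is living and takes 2/9.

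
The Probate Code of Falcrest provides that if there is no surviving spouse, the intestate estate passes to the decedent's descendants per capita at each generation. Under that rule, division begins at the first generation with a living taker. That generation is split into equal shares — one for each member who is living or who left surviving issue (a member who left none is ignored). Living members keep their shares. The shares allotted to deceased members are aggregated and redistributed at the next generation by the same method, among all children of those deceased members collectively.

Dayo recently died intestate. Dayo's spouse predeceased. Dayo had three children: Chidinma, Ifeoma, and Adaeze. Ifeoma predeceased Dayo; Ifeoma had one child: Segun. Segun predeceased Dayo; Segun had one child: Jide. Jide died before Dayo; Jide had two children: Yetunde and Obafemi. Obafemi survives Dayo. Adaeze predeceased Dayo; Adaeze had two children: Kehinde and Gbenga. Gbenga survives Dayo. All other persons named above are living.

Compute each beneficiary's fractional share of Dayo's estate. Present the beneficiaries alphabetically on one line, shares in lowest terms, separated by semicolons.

There is no surviving spouse, so the entire estate passes to Dayo's descendants per capita at each generation.
At generation 1 (Chidinma, Ifeoma, Adaeze) there are 3 shares of (1)/3 = 1/3 each.
Living: Chidinma — each takes 1/3.
Deceased: Ifeoma and Adaeze. Their combined 2/3 is pooled and carried to generation 2.
At generation 2 (Segun, Kehinde, Gbenga) there are 3 shares of (2/3)/3 = 2/9 each.
Living: Kehinde and Gbenga — each takes 2/9.
Deceased: Segun. That 2/9 share is carried to generation 3.
At generation 3 (Jide) there are 1 shares of (2/9)/1 = 2/9 each.
Deceased: Jide. That 2/9 share is carried to generation 4.
At generation 4 (Yetunde, Obafemi) there are 2 shares of (2/9)/2 = 1/9 each.
Living: Yetunde and Obafemi — each takes 1/9.

Chidinma 1/3; Gbenga 2/9; Kehinde 2/9; Obafemi 1/9; Yetunde 1/9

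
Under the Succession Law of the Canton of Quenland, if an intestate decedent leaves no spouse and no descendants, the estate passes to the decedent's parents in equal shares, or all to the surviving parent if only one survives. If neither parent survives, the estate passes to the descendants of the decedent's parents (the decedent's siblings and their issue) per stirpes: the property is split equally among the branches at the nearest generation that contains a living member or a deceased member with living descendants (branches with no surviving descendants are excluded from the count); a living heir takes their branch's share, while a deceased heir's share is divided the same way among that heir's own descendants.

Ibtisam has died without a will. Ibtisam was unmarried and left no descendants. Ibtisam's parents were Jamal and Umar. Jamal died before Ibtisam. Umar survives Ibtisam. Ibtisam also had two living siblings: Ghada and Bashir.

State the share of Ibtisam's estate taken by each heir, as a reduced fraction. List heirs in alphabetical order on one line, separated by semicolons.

Only one parent, Umar, survives, so Umar takes the entire estate. The siblings take nothing because a surviving parent has priority.

Umar 1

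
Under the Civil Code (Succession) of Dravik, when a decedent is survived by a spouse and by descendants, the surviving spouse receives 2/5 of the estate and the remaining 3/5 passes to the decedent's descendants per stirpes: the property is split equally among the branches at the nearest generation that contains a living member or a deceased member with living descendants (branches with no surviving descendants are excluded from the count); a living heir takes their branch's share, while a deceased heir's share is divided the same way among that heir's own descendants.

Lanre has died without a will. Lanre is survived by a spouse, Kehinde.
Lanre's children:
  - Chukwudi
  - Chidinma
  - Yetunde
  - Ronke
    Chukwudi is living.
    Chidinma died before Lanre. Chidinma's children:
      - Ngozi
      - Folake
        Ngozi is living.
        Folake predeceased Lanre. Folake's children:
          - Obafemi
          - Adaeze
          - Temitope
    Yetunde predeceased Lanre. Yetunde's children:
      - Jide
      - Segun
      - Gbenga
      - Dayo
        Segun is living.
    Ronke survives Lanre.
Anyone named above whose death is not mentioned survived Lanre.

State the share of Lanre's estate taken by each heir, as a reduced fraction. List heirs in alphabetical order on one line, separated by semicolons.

Kehinde, as surviving spouse, takes 2/5.
The remaining 3/5 passes to Lanre's descendants per stirpes.
The 3/5 is divided into 4 equal shares of 3/20 among Chukwudi, Chidinma, Yetunde, Ronke.
Chukwudi is living and takes 3/20.
Chidinma predeceased; the 3/20 allotted to Chidinma's branch passes to Chidinma's issue by representation.
The 3/20 is divided into 2 equal shares of 3/40 among Ngozi, Folake.
Ngozi is living and takes 3/40.
Folake predeceased; the 3/40 allotted to Folake's branch passes to Folake's issue by representation.
The 3/40 is divided into 3 equal shares of 1/40 among Obafemi, Adaeze, Temitope.
Obafemi is living and takes 1/40.
Adaeze is living and takes 1/40.
Temitope is living and takes 1/40.
Yetunde predeceased; the 3/20 allotted to Yetunde's branch passes to Yetunde's issue by representation.
The 3/20 is divided into 4 equal shares of 3/80 among Jide, Segun, Gbenga, Dayo.
Jide is living and takes 3/80.
Segun is living and takes 3/80.
Gbenga is living and takes 3/80.
Dayo is living and takes 3/80.
Ronke is living and takes 3/20.

Adaeze 1/40; Chukwudi 3/20; Dayo 3/80; Gbenga 3/80; Jide 3/80; Kehinde 2/5; Ngozi 3/40; Obafemi 1/40; Ronke 3/20; Segun 3/80; Temitope 1/40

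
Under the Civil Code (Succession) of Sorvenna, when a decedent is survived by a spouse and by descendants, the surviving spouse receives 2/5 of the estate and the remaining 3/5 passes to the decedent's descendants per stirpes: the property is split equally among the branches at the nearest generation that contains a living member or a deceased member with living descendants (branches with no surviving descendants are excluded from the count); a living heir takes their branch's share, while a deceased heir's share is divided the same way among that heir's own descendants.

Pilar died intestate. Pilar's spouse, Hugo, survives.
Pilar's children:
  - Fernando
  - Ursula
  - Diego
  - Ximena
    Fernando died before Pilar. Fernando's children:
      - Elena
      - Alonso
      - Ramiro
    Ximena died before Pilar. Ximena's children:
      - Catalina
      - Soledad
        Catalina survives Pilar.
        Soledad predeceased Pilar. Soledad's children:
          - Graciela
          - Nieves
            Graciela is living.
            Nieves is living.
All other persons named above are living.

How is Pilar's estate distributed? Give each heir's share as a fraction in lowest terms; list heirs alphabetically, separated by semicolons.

Alonso 1/20; Catalina 3/40; Diego 3/20; Elena 1/20; Graciela 3/80; Hugo 2/5; Nieves 3/80; Ramiro 1/20; Ursula 3/20

Hugo, as surviving spouse, takes 2/5.
The remaining 3/5 passes to Pilar's descendants per stirpes.
The 3/5 is divided into 4 equal shares of 3/20 among Fernando, Ursula, Diego, Ximena.
Fernando predeceased; the 3/20 allotted to Fernando's branch passes to Fernando's issue by representation.
The 3/20 is divided into 3 equal shares of 1/20 among Elena, Alonso, Ramiro.
Elena is living and takes 1/20.
Alonso is living and takes 1/20.
Ramiro is living and takes 1/20.
Ursula is living and takes 3/20.
Diego is living and takes 3/20.
Ximena predeceased; the 3/20 allotted to Ximena's branch passes to Ximena's issue by representation.
The 3/20 is divided into 2 equal shares of 3/40 among Catalina, Soledad.
Catalina is living and takes 3/40.
Soledad predeceased; the 3/40 allotted to Soledad's branch passes to Soledad's issue by representation.
The 3/40 is divided into 2 equal shares of 3/80 among Graciela, Nieves.
Graciela is living and takes 3/80.
Nieves is living and takes 3/80.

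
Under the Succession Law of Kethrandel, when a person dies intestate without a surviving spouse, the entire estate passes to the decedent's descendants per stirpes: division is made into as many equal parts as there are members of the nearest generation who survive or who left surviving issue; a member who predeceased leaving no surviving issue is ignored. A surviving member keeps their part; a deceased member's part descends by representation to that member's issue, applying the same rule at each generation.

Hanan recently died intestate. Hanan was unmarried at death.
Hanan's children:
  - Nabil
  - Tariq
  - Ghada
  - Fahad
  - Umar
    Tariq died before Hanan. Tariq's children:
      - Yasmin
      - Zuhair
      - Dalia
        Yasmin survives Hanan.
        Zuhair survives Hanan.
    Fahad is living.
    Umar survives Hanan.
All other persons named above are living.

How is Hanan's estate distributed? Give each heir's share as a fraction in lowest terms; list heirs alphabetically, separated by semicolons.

Dalia 1/15; Fahad 1/5; Ghada 1/5; Nabil 1/5; Umar 1/5; Yasmin 1/15; Zuhair 1/15

There is no surviving spouse, so the entire estate passes to Hanan's descendants per stirpes.
The estate is divided into 5 equal shares of 1/5 among Nabil, Tariq, Ghada, Fahad, Umar.
Nabil is living and takes 1/5.
Tariq predeceased; the 1/5 allotted to Tariq's branch passes to Tariq's issue by representation.
The 1/5 is divided into 3 equal shares of 1/15 among Yasmin, Zuhair, Dalia.
Yasmin is living and takes 1/15.
Zuhair is living and takes 1/15.
Dalia is living and takes 1/15.
Ghada is living and takes 1/5.
Fahad is living and takes 1/5.
Umar is living and takes 1/5.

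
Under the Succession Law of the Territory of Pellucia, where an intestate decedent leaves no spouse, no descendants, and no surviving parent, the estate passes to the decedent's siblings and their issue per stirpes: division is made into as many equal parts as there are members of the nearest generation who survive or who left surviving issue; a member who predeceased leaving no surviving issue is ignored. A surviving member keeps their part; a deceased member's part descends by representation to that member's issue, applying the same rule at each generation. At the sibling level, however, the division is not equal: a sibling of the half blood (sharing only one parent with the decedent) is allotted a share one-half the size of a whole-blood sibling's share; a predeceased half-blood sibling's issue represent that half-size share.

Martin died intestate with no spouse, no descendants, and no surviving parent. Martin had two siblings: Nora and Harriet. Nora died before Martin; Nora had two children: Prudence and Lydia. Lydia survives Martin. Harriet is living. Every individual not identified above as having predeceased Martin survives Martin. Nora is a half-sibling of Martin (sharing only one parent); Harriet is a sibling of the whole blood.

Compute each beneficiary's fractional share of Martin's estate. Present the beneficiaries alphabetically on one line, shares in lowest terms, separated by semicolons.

Harriet 2/3; Lydia 1/6; Prudence 1/6

No spouse, descendants, or parent survives, so the estate passes to Martin's siblings per stirpes.
Half-blood siblings count for one-half the weight of whole-blood siblings at the initial division.
Dividing 1 in proportion to weights (total weight 3/2): Nora (weight 1/2) → 1/3; Harriet (weight 1) → 2/3.
Nora predeceased; the 1/3 allotted to Nora's branch passes to Nora's issue by representation.
The 1/3 is divided into 2 equal shares of 1/6 among Prudence, Lydia.
Prudence is living and takes 1/6.
Lydia is living and takes 1/6.
Harriet is living and takes 2/3.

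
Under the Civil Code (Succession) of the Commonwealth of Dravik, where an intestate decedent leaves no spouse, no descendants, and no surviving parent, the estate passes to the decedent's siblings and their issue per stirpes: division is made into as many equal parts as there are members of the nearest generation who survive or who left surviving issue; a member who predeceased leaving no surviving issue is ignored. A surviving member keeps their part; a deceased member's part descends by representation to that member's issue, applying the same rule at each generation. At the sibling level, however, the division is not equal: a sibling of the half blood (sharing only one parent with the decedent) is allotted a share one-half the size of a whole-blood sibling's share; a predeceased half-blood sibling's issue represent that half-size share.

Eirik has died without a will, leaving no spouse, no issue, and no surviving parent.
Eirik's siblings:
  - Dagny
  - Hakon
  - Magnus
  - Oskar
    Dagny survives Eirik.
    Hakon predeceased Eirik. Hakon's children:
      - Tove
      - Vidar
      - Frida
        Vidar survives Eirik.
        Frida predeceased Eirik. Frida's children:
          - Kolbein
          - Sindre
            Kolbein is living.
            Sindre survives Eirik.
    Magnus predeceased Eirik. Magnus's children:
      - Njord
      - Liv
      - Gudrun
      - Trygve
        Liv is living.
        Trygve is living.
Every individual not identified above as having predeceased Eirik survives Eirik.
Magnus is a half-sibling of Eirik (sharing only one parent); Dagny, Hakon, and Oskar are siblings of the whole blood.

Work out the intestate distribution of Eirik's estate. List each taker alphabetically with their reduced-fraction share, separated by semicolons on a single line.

No spouse, descendants, or parent survives, so the estate passes to Eirik's siblings per stirpes.
Half-blood siblings count for one-half the weight of whole-blood siblings at the initial division.
Dividing 1 in proportion to weights (total weight 7/2): Dagny (weight 1) → 2/7; Hakon (weight 1) → 2/7; Magnus (weight 1/2) → 1/7; Oskar (weight 1) → 2/7.
Dagny is living and takes 2/7.
Hakon predeceased; the 2/7 allotted to Hakon's branch passes to Hakon's issue by representation.
The 2/7 is divided into 3 equal shares of 2/21 among Tove, Vidar, Frida.
Tove is living and takes 2/21.
Vidar is living and takes 2/21.
Frida predeceased; the 2/21 allotted to Frida's branch passes to Frida's issue by representation.
The 2/21 is divided into 2 equal shares of 1/21 among Kolbein, Sindre.
Kolbein is living and takes 1/21.
Sindre is living and takes 1/21.
Magnus predeceased; the 1/7 allotted to Magnus's branch passes to Magnus's issue by representation.
The 1/7 is divided into 4 equal shares of 1/28 among Njord, Liv, Gudrun, Trygve.
Njord is living and takes 1/28.
Liv is living and takes 1/28.
Gudrun is living and takes 1/28.
Trygve is living and takes 1/28.
Oskar is living and takes 2/7.

Dagny 2/7; Gudrun 1/28; Kolbein 1/21; Liv 1/28; Njord 1/28; Oskar 2/7; Sindre 1/21; Tove 2/21; Trygve 1/28; Vidar 2/21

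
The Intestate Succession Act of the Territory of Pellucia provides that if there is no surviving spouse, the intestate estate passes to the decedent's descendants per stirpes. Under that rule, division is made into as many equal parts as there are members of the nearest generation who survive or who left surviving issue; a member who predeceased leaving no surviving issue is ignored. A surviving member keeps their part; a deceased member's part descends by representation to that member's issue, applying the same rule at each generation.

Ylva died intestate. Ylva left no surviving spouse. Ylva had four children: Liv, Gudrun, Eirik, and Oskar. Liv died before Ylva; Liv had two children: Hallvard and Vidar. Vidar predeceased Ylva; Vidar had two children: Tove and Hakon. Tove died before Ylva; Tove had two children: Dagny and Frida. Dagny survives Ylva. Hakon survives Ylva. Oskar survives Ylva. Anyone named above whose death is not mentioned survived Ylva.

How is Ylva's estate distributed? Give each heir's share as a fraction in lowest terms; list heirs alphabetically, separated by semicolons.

Dagny 1/32; Eirik 1/4; Frida 1/32; Gudrun 1/4; Hakon 1/16; Hallvard 1/8; Oskar 1/4

There is no surviving spouse, so the entire estate passes to Ylva's descendants per stirpes.
The estate is divided into 4 equal shares of 1/4 among Liv, Gudrun, Eirik, Oskar.
Liv predeceased; the 1/4 allotted to Liv's branch passes to Liv's issue by representation.
The 1/4 is divided into 2 equal shares of 1/8 among Hallvard, Vidar.
Hallvard is living and takes 1/8.
Vidar predeceased; the 1/8 allotted to Vidar's branch passes to Vidar's issue by representation.
The 1/8 is divided into 2 equal shares of 1/16 among Tove, Hakon.
Tove predeceased; the 1/16 allotted to Tove's branch passes to Tove's issue by representation.
The 1/16 is divided into 2 equal shares of 1/32 among Dagny, Frida.
Dagny is living and takes 1/32.
Frida is living and takes 1/32.
Hakon is living and takes 1/16.
Gudrun is living and takes 1/4.
Eirik is living and takes 1/4.
Oskar is living and takes 1/4.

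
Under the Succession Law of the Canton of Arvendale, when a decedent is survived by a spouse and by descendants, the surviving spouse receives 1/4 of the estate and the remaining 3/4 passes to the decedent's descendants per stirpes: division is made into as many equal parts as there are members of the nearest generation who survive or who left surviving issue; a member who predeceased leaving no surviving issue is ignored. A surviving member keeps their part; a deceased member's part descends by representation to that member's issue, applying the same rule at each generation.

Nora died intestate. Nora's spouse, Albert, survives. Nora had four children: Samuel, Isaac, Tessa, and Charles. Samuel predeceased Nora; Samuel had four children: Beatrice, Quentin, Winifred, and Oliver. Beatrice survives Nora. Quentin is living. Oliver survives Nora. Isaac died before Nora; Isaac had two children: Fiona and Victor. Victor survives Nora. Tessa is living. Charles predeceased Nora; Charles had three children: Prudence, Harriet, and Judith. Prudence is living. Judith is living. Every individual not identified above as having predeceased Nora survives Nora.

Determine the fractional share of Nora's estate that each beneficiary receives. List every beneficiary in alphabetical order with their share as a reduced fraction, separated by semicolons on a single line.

Albert, as surviving spouse, takes 1/4.
The remaining 3/4 passes to Nora's descendants per stirpes.
The 3/4 is divided into 4 equal shares of 3/16 among Samuel, Isaac, Tessa, Charles.
Samuel predeceased; the 3/16 allotted to Samuel's branch passes to Samuel's issue by representation.
The 3/16 is divided into 4 equal shares of 3/64 among Beatrice, Quentin, Winifred, Oliver.
Beatrice is living and takes 3/64.
Quentin is living and takes 3/64.
Winifred is living and takes 3/64.
Oliver is living and takes 3/64.
Isaac predeceased; the 3/16 allotted to Isaac's branch passes to Isaac's issue by representation.
The 3/16 is divided into 2 equal shares of 3/32 among Fiona, Victor.
Fiona is living and takes 3/32.
Victor is living and takes 3/32.
Tessa is living and takes 3/16.
Charles predeceased; the 3/16 allotted to Charles's branch passes to Charles's issue by representation.
The 3/16 is divided into 3 equal shares of 1/16 among Prudence, Harriet, Judith.
Prudence is living and takes 1/16.
Harriet is living and takes 1/16.
Judith is living and takes 1/16.

Albert 1/4; Beatrice 3/64; Fiona 3/32; Harriet 1/16; Judith 1/16; Oliver 3/64; Prudence 1/16; Quentin 3/64; Tessa 3/16; Victor 3/32; Winifred 3/64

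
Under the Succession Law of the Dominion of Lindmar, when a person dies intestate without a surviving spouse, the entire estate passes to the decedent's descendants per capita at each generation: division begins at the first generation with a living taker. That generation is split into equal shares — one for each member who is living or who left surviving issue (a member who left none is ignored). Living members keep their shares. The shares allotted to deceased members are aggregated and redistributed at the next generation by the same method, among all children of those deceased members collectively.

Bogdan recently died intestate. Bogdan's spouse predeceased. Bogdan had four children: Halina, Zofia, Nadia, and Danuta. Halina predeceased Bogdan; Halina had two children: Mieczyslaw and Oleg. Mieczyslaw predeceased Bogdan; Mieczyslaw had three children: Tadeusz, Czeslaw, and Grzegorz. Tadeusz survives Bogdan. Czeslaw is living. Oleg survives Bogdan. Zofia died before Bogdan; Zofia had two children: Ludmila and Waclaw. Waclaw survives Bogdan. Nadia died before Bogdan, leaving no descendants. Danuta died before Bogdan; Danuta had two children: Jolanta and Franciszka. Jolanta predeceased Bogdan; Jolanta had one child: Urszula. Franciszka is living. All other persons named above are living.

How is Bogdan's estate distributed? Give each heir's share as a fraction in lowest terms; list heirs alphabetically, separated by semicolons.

Czeslaw 1/12; Franciszka 1/6; Grzegorz 1/12; Ludmila 1/6; Oleg 1/6; Tadeusz 1/12; Urszula 1/12; Waclaw 1/6

There is no surviving spouse, so the entire estate passes to Bogdan's descendants per capita at each generation.
No one at generation 1 (Halina, Zofia, Danuta) is living; moving to the next generation.
At generation 2 (Mieczyslaw, Oleg, Ludmila, Waclaw, Jolanta, Franciszka) there are 6 shares of (1)/6 = 1/6 each.
Living: Oleg, Ludmila, Waclaw, and Franciszka — each takes 1/6.
Deceased: Mieczyslaw and Jolanta. Their combined 1/3 is pooled and carried to generation 3.
At generation 3 (Tadeusz, Czeslaw, Grzegorz, Urszula) there are 4 shares of (1/3)/4 = 1/12 each.
Living: Tadeusz, Czeslaw, Grzegorz, and Urszula — each takes 1/12.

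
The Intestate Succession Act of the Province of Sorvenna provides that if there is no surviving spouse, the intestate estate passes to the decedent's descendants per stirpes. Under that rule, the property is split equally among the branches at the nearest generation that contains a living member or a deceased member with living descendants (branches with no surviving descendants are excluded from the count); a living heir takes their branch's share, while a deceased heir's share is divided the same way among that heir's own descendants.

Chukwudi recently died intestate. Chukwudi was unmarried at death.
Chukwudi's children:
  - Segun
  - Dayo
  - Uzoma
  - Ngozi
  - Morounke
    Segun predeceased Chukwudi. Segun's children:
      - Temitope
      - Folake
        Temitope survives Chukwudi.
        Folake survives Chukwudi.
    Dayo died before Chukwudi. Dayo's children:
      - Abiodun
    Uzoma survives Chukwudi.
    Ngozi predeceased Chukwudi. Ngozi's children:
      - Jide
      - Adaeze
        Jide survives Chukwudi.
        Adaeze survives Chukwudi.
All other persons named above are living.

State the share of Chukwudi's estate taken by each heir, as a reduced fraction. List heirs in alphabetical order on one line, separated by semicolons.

Abiodun 1/5; Adaeze 1/10; Folake 1/10; Jide 1/10; Morounke 1/5; Temitope 1/10; Uzoma 1/5

There is no surviving spouse, so the entire estate passes to Chukwudi's descendants per stirpes.
The estate is divided into 5 equal shares of 1/5 among Segun, Dayo, Uzoma, Ngozi, Morounke.
Segun predeceased; the 1/5 allotted to Segun's branch passes to Segun's issue by representation.
The 1/5 is divided into 2 equal shares of 1/10 among Temitope, Folake.
Temitope is living and takes 1/10.
Folake is living and takes 1/10.
Dayo predeceased; the 1/5 allotted to Dayo's branch passes to Dayo's issue by representation.
Abiodun is the sole taker at this level and receives the full 1/5.
Uzoma is living and takes 1/5.
Ngozi predeceased; the 1/5 allotted to Ngozi's branch passes to Ngozi's issue by representation.
The 1/5 is divided into 2 equal shares of 1/10 among Jide, Adaeze.
Jide is living and takes 1/10.
Adaeze is living and takes 1/10.
Morounke is living and takes 1/5.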